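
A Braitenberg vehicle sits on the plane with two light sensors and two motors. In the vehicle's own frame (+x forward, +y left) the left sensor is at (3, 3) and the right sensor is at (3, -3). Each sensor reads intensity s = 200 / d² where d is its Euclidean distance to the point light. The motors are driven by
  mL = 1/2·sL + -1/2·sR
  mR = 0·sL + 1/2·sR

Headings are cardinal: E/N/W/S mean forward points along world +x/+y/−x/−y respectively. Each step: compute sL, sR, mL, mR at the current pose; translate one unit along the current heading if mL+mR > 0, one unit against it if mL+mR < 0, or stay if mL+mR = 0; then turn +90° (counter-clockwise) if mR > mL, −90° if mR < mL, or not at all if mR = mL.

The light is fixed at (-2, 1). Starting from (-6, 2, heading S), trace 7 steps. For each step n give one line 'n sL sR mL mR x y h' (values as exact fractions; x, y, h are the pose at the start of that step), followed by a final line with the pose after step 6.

0 40 200/53 960/53 100/53 -6 2 S
1 100/29 100/29 0 50/29 -6 1 W
2 200/13 200/73 6000/949 100/73 -7 1 S
3 5/2 50/17 -15/68 25/17 -7 0 W
4 8 200/97 288/97 100/97 -8 0 S
5 100/53 100/41 -600/2173 50/41 -8 -1 W
6 200/41 8/5 336/205 4/5 -9 -1 S
final -9 -2 W

n=0: pose=(-6,2,S); sL=40, sR=200/53; mL=960/53, mR=100/53; mL+mR=20 → advance +1; mR−mL=-860/53 → turn -1·90°
n=1: pose=(-6,1,W); sL=100/29, sR=100/29; mL=0, mR=50/29; mL+mR=50/29 → advance +1; mR−mL=50/29 → turn +1·90°
n=2: pose=(-7,1,S); sL=200/13, sR=200/73; mL=6000/949, mR=100/73; mL+mR=100/13 → advance +1; mR−mL=-4700/949 → turn -1·90°
n=3: pose=(-7,0,W); sL=5/2, sR=50/17; mL=-15/68, mR=25/17; mL+mR=5/4 → advance +1; mR−mL=115/68 → turn +1·90°
n=4: pose=(-8,0,S); sL=8, sR=200/97; mL=288/97, mR=100/97; mL+mR=4 → advance +1; mR−mL=-188/97 → turn -1·90°
n=5: pose=(-8,-1,W); sL=100/53, sR=100/41; mL=-600/2173, mR=50/41; mL+mR=50/53 → advance +1; mR−mL=3250/2173 → turn +1·90°
n=6: pose=(-9,-1,S); sL=200/41, sR=8/5; mL=336/205, mR=4/5; mL+mR=100/41 → advance +1; mR−mL=-172/205 → turn -1·90°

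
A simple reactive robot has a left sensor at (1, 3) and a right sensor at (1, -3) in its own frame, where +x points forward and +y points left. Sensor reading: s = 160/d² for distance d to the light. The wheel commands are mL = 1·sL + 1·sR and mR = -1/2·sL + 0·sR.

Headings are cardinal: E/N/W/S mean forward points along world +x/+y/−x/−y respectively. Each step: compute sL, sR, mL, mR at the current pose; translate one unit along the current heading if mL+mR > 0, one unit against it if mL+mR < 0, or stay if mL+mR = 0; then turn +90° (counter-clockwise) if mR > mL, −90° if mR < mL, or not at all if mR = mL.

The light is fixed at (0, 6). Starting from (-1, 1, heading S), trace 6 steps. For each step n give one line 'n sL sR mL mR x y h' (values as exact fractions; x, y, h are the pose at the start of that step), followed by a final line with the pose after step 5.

0 4 40/13 92/13 -2 -1 1 S
1 32/17 160/13 3136/221 -16/17 -1 0 W
2 16/5 80/13 608/65 -8/5 -2 0 N
3 32 32/13 448/13 -16 -2 1 E
4 4 40/13 92/13 -2 -1 1 S
5 32/17 160/13 3136/221 -16/17 -1 0 W
final -2 0 N

n=0: pose=(-1,1,S); sL=4, sR=40/13; mL=92/13, mR=-2; mL+mR=66/13 → advance +1; mR−mL=-118/13 → turn -1·90°
n=1: pose=(-1,0,W); sL=32/17, sR=160/13; mL=3136/221, mR=-16/17; mL+mR=2928/221 → advance +1; mR−mL=-3344/221 → turn -1·90°
n=2: pose=(-2,0,N); sL=16/5, sR=80/13; mL=608/65, mR=-8/5; mL+mR=504/65 → advance +1; mR−mL=-712/65 → turn -1·90°
n=3: pose=(-2,1,E); sL=32, sR=32/13; mL=448/13, mR=-16; mL+mR=240/13 → advance +1; mR−mL=-656/13 → turn -1·90°
n=4: pose=(-1,1,S); sL=4, sR=40/13; mL=92/13, mR=-2; mL+mR=66/13 → advance +1; mR−mL=-118/13 → turn -1·90°
n=5: pose=(-1,0,W); sL=32/17, sR=160/13; mL=3136/221, mR=-16/17; mL+mR=2928/221 → advance +1; mR−mL=-3344/221 → turn -1·90°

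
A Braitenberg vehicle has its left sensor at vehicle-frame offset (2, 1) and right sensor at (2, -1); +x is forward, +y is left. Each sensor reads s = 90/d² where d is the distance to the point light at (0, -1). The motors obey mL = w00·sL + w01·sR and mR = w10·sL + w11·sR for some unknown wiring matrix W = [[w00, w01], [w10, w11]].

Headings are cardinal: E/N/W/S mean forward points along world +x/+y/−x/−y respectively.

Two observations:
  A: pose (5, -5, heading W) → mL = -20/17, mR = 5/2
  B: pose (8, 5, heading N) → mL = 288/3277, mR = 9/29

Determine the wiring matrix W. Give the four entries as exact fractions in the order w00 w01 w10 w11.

obs A: pose=(5,-5,W) → sL=45/17, sR=5, mL=-20/17, mR=5/2
obs B: pose=(8,5,N) → sL=90/113, sR=18/29, mL=288/3277, mR=9/29
sensor matrix S = [[45/17, 5], [90/113, 18/29]]; det S = -130320/55709
solve [mL_A; mL_B] = S·[w00; w01] and [mR_A; mR_B] = S·[w10; w11]:
  w00 = 1/2, w01 = -1/2, w10 = 0, w11 = 1/2

1/2 -1/2 0 1/2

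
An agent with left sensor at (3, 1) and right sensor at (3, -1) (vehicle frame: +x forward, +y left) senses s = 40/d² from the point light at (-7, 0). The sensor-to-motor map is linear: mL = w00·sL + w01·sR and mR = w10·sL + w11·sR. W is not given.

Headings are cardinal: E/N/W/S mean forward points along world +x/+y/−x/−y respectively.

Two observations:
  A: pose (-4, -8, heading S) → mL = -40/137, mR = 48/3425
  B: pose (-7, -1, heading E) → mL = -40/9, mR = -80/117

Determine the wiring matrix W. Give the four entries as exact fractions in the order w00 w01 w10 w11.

-1 0 -1/2 1/2

obs A: pose=(-4,-8,S) → sL=40/137, sR=8/25, mL=-40/137, mR=48/3425
obs B: pose=(-7,-1,E) → sL=40/9, sR=40/13, mL=-40/9, mR=-80/117
sensor matrix S = [[40/137, 8/25], [40/9, 40/13]]; det S = -41984/80145
solve [mL_A; mL_B] = S·[w00; w01] and [mR_A; mR_B] = S·[w10; w11]:
  w00 = -1, w01 = 0, w10 = -1/2, w11 = 1/2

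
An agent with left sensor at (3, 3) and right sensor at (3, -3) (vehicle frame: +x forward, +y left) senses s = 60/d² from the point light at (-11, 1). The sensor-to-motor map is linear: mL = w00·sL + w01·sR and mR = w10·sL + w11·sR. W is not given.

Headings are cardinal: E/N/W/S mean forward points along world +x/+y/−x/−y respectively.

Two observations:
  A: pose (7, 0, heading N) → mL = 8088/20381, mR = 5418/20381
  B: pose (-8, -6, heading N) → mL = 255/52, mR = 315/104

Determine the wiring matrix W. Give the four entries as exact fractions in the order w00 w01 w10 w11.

obs A: pose=(7,0,N) → sL=60/229, sR=12/89, mL=8088/20381, mR=5418/20381
obs B: pose=(-8,-6,N) → sL=15/4, sR=15/13, mL=255/52, mR=315/104
sensor matrix S = [[60/229, 12/89], [15/4, 15/13]]; det S = -53865/264953
solve [mL_A; mL_B] = S·[w00; w01] and [mR_A; mR_B] = S·[w10; w11]:
  w00 = 1, w01 = 1, w10 = 1/2, w11 = 1

1 1 1/2 1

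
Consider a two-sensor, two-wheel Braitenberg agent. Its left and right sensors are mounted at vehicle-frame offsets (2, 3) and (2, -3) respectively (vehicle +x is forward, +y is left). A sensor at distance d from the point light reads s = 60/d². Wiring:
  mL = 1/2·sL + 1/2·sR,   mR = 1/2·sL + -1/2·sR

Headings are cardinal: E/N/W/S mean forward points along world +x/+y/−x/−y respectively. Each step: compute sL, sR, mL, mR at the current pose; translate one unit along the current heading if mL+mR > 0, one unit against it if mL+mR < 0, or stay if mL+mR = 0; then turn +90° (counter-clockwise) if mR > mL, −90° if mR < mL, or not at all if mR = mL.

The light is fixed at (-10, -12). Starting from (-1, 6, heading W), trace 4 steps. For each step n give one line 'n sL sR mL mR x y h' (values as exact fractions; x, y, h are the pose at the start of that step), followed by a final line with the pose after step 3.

0 30/137 6/49 1146/6713 324/6713 -1 6 W
1 12/85 60/521 5676/44285 576/44285 -2 6 N
2 15/146 15/89 3525/25988 -855/25988 -2 7 E
3 60/433 12/65 4548/28145 -648/28145 -1 7 S
final -1 6 W

n=0: pose=(-1,6,W); sL=30/137, sR=6/49; mL=1146/6713, mR=324/6713; mL+mR=30/137 → advance +1; mR−mL=-6/49 → turn -1·90°
n=1: pose=(-2,6,N); sL=12/85, sR=60/521; mL=5676/44285, mR=576/44285; mL+mR=12/85 → advance +1; mR−mL=-60/521 → turn -1·90°
n=2: pose=(-2,7,E); sL=15/146, sR=15/89; mL=3525/25988, mR=-855/25988; mL+mR=15/146 → advance +1; mR−mL=-15/89 → turn -1·90°
n=3: pose=(-1,7,S); sL=60/433, sR=12/65; mL=4548/28145, mR=-648/28145; mL+mR=60/433 → advance +1; mR−mL=-12/65 → turn -1·90°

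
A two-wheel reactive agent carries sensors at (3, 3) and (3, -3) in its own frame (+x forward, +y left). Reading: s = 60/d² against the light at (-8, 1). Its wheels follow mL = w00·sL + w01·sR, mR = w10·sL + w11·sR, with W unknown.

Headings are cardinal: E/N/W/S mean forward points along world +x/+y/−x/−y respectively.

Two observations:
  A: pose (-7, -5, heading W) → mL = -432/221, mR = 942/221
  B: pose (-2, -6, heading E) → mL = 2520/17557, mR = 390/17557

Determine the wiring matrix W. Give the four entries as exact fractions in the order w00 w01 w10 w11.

obs A: pose=(-7,-5,W) → sL=12/17, sR=60/13, mL=-432/221, mR=942/221
obs B: pose=(-2,-6,E) → sL=60/97, sR=60/181, mL=2520/17557, mR=390/17557
sensor matrix S = [[12/17, 60/13], [60/97, 60/181]]; det S = -10169280/3880097
solve [mL_A; mL_B] = S·[w00; w01] and [mR_A; mR_B] = S·[w10; w11]:
  w00 = 1/2, w01 = -1/2, w10 = -1/2, w11 = 1

1/2 -1/2 -1/2 1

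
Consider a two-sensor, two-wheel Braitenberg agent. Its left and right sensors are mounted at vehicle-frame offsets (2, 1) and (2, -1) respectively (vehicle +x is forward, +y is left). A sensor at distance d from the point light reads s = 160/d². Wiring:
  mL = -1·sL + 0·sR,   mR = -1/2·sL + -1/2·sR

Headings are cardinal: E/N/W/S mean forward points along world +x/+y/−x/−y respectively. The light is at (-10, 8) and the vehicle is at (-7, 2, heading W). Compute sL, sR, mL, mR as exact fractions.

left sensor world pos  = (-9, 1); dL² = 50
right sensor world pos = (-9, 3); dR² = 26
sL = 160/50 = 16/5
sR = 160/26 = 80/13
mL = -1·sL + 0·sR = -16/5
mR = -1/2·sL + -1/2·sR = -304/65

16/5 80/13 -16/5 -304/65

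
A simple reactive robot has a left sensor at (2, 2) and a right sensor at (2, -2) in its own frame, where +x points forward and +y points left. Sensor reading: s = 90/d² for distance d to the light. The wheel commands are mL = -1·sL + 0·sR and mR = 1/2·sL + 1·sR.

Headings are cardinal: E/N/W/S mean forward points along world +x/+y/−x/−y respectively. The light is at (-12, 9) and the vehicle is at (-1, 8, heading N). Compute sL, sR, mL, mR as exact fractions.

45/41 9/17 -45/41 1503/1394

left sensor world pos  = (-3, 10); dL² = 82
right sensor world pos = (1, 10); dR² = 170
sL = 90/82 = 45/41
sR = 90/170 = 9/17
mL = -1·sL + 0·sR = -45/41
mR = 1/2·sL + 1·sR = 1503/1394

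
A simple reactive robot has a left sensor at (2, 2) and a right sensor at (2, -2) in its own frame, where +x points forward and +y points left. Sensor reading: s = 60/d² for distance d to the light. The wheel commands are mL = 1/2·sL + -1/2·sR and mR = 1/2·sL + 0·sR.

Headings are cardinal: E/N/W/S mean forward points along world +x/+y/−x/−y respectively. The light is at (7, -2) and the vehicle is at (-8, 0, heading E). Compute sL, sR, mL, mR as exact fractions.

12/37 60/169 -96/6253 6/37

left sensor world pos  = (-6, 2); dL² = 185
right sensor world pos = (-6, -2); dR² = 169
sL = 60/185 = 12/37
sR = 60/169 = 60/169
mL = 1/2·sL + -1/2·sR = -96/6253
mR = 1/2·sL + 0·sR = 6/37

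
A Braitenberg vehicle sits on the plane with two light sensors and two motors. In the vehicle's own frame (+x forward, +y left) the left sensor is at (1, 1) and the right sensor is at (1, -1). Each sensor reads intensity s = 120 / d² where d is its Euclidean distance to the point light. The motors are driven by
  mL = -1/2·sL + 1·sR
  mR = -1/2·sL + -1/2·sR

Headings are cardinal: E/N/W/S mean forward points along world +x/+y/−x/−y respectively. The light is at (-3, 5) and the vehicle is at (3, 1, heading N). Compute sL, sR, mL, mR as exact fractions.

60/17 60/29 150/493 -1380/493

left sensor world pos  = (2, 2); dL² = 34
right sensor world pos = (4, 2); dR² = 58
sL = 120/34 = 60/17
sR = 120/58 = 60/29
mL = -1/2·sL + 1·sR = 150/493
mR = -1/2·sL + -1/2·sR = -1380/493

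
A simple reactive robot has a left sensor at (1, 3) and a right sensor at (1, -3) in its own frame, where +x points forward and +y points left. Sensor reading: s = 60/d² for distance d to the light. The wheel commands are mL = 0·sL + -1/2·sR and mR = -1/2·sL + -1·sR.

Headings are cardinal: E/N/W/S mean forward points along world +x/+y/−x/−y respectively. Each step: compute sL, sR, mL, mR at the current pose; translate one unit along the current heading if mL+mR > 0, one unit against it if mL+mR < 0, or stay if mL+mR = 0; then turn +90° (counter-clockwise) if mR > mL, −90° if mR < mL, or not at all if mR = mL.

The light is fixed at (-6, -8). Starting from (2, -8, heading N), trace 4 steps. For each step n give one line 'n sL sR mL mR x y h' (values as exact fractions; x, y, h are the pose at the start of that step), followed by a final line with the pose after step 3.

n=0: pose=(2,-8,N); sL=30/13, sR=30/61; mL=-15/61, mR=-1305/793; mL+mR=-1500/793 → advance -1; mR−mL=-1110/793 → turn -1·90°
n=1: pose=(2,-9,E); sL=12/17, sR=60/97; mL=-30/97, mR=-1602/1649; mL+mR=-2112/1649 → advance -1; mR−mL=-1092/1649 → turn -1·90°
n=2: pose=(1,-9,S); sL=15/26, sR=3; mL=-3/2, mR=-171/52; mL+mR=-249/52 → advance -1; mR−mL=-93/52 → turn -1·90°
n=3: pose=(1,-8,W); sL=4/3, sR=4/3; mL=-2/3, mR=-2; mL+mR=-8/3 → advance -1; mR−mL=-4/3 → turn -1·90°

0 30/13 30/61 -15/61 -1305/793 2 -8 N
1 12/17 60/97 -30/97 -1602/1649 2 -9 E
2 15/26 3 -3/2 -171/52 1 -9 S
3 4/3 4/3 -2/3 -2 1 -8 W
final 2 -8 N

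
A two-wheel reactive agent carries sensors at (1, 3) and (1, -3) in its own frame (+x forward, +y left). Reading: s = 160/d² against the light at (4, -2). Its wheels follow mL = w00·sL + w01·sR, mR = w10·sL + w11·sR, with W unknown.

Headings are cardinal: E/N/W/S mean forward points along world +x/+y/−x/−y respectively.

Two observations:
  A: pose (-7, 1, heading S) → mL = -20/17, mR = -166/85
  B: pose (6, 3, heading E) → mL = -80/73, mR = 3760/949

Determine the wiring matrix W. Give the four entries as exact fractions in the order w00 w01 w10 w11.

obs A: pose=(-7,1,S) → sL=40/17, sR=4/5, mL=-20/17, mR=-166/85
obs B: pose=(6,3,E) → sL=160/73, sR=160/13, mL=-80/73, mR=3760/949
sensor matrix S = [[40/17, 4/5], [160/73, 160/13]]; det S = 438912/16133
solve [mL_A; mL_B] = S·[w00; w01] and [mR_A; mR_B] = S·[w10; w11]:
  w00 = -1/2, w01 = 0, w10 = -1, w11 = 1/2

-1/2 0 -1 1/2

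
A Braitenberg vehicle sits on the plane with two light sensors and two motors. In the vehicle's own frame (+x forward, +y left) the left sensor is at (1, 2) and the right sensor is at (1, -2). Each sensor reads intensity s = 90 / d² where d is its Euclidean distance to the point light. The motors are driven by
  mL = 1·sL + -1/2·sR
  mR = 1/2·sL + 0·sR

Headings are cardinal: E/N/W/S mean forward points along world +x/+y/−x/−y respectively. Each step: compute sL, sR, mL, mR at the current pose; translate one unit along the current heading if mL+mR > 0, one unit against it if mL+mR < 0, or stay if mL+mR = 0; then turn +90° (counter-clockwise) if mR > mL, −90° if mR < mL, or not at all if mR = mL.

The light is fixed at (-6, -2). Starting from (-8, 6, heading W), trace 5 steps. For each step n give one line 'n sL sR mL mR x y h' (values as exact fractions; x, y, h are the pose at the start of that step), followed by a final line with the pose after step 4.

0 2 90/109 173/109 1 -8 6 W
1 45/53 45/41 1305/4346 45/106 -9 6 N
2 18/13 90/137 1881/1781 9/13 -9 7 W
3 45/68 45/52 405/1768 45/136 -10 7 N
4 90/89 90/169 11205/15041 45/89 -10 8 W
final -11 8 N

n=0: pose=(-8,6,W); sL=2, sR=90/109; mL=173/109, mR=1; mL+mR=282/109 → advance +1; mR−mL=-64/109 → turn -1·90°
n=1: pose=(-9,6,N); sL=45/53, sR=45/41; mL=1305/4346, mR=45/106; mL+mR=1575/2173 → advance +1; mR−mL=270/2173 → turn +1·90°
n=2: pose=(-9,7,W); sL=18/13, sR=90/137; mL=1881/1781, mR=9/13; mL+mR=3114/1781 → advance +1; mR−mL=-648/1781 → turn -1·90°
n=3: pose=(-10,7,N); sL=45/68, sR=45/52; mL=405/1768, mR=45/136; mL+mR=495/884 → advance +1; mR−mL=45/442 → turn +1·90°
n=4: pose=(-10,8,W); sL=90/89, sR=90/169; mL=11205/15041, mR=45/89; mL+mR=18810/15041 → advance +1; mR−mL=-3600/15041 → turn -1·90°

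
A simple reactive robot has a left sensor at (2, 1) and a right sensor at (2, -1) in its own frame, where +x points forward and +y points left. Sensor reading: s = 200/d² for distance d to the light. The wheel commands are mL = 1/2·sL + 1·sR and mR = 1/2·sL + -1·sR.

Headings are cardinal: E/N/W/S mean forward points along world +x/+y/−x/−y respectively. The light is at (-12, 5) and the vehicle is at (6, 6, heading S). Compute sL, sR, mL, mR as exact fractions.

left sensor world pos  = (7, 4); dL² = 362
right sensor world pos = (5, 4); dR² = 290
sL = 200/362 = 100/181
sR = 200/290 = 20/29
mL = 1/2·sL + 1·sR = 5070/5249
mR = 1/2·sL + -1·sR = -2170/5249

100/181 20/29 5070/5249 -2170/5249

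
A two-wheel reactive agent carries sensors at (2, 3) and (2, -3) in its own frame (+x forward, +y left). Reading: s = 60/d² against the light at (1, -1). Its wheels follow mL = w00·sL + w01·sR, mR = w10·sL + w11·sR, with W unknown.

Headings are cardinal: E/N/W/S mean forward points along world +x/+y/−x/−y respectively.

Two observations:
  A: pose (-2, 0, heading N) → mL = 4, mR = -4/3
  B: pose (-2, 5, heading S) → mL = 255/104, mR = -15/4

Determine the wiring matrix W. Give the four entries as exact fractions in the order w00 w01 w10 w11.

obs A: pose=(-2,0,N) → sL=4/3, sR=20/3, mL=4, mR=-4/3
obs B: pose=(-2,5,S) → sL=15/4, sR=15/13, mL=255/104, mR=-15/4
sensor matrix S = [[4/3, 20/3], [15/4, 15/13]]; det S = -305/13
solve [mL_A; mL_B] = S·[w00; w01] and [mR_A; mR_B] = S·[w10; w11]:
  w00 = 1/2, w01 = 1/2, w10 = -1, w11 = 0

1/2 1/2 -1 0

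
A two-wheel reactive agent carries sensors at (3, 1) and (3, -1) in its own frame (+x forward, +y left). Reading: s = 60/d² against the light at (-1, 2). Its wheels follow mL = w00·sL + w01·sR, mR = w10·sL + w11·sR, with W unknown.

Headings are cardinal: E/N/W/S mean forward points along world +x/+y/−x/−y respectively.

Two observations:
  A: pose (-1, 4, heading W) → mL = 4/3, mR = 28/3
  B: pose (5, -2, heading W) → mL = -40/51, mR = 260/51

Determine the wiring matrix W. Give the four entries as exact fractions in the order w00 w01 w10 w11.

1/2 -1/2 1 1

obs A: pose=(-1,4,W) → sL=6, sR=10/3, mL=4/3, mR=28/3
obs B: pose=(5,-2,W) → sL=30/17, sR=10/3, mL=-40/51, mR=260/51
sensor matrix S = [[6, 10/3], [30/17, 10/3]]; det S = 240/17
solve [mL_A; mL_B] = S·[w00; w01] and [mR_A; mR_B] = S·[w10; w11]:
  w00 = 1/2, w01 = -1/2, w10 = 1, w11 = 1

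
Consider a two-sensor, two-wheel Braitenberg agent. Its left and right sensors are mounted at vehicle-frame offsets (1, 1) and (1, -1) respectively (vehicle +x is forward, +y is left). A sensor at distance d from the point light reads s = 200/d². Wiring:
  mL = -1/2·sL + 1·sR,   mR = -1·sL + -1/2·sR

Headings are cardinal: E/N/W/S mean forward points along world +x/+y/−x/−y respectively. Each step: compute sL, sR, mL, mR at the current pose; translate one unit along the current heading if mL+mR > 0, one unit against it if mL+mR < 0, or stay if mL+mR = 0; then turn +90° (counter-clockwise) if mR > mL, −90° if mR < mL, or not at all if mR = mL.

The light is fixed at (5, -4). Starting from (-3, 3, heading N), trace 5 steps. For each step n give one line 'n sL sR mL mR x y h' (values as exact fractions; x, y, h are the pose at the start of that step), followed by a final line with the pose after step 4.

0 40/29 200/113 3540/3277 -7420/3277 -3 3 N
1 100/49 100/37 3050/1813 -6150/1813 -3 2 E
2 200/89 8/5 212/445 -1356/445 -4 2 S
3 25/17 50/41 675/1394 -1450/697 -4 3 W
4 40/29 200/113 3540/3277 -7420/3277 -3 3 N
final -3 2 E

n=0: pose=(-3,3,N); sL=40/29, sR=200/113; mL=3540/3277, mR=-7420/3277; mL+mR=-3880/3277 → advance -1; mR−mL=-10960/3277 → turn -1·90°
n=1: pose=(-3,2,E); sL=100/49, sR=100/37; mL=3050/1813, mR=-6150/1813; mL+mR=-3100/1813 → advance -1; mR−mL=-9200/1813 → turn -1·90°
n=2: pose=(-4,2,S); sL=200/89, sR=8/5; mL=212/445, mR=-1356/445; mL+mR=-1144/445 → advance -1; mR−mL=-1568/445 → turn -1·90°
n=3: pose=(-4,3,W); sL=25/17, sR=50/41; mL=675/1394, mR=-1450/697; mL+mR=-2225/1394 → advance -1; mR−mL=-3575/1394 → turn -1·90°
n=4: pose=(-3,3,N); sL=40/29, sR=200/113; mL=3540/3277, mR=-7420/3277; mL+mR=-3880/3277 → advance -1; mR−mL=-10960/3277 → turn -1·90°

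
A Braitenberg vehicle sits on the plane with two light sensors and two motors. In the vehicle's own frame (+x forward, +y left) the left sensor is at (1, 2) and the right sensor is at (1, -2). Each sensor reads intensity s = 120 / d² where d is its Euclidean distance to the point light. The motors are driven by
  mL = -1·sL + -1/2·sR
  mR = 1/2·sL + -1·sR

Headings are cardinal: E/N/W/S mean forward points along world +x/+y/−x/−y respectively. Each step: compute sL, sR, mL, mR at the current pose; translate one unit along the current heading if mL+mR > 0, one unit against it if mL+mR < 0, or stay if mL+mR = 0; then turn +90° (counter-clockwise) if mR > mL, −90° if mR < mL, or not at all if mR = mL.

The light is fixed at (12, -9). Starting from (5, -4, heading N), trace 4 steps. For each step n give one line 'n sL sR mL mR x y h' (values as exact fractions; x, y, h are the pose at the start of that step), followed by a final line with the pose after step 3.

n=0: pose=(5,-4,N); sL=40/39, sR=120/61; mL=-4780/2379, mR=-3460/2379; mL+mR=-8240/2379 → advance -1; mR−mL=440/793 → turn +1·90°
n=1: pose=(5,-5,W); sL=30/17, sR=6/5; mL=-201/85, mR=-27/85; mL+mR=-228/85 → advance -1; mR−mL=174/85 → turn +1·90°
n=2: pose=(6,-5,S); sL=24/5, sR=120/73; mL=-2052/365, mR=276/365; mL+mR=-1776/365 → advance -1; mR−mL=2328/365 → turn +1·90°
n=3: pose=(6,-4,E); sL=60/37, sR=60/17; mL=-2130/629, mR=-1710/629; mL+mR=-3840/629 → advance -1; mR−mL=420/629 → turn +1·90°

0 40/39 120/61 -4780/2379 -3460/2379 5 -4 N
1 30/17 6/5 -201/85 -27/85 5 -5 W
2 24/5 120/73 -2052/365 276/365 6 -5 S
3 60/37 60/17 -2130/629 -1710/629 6 -4 E
final 5 -4 N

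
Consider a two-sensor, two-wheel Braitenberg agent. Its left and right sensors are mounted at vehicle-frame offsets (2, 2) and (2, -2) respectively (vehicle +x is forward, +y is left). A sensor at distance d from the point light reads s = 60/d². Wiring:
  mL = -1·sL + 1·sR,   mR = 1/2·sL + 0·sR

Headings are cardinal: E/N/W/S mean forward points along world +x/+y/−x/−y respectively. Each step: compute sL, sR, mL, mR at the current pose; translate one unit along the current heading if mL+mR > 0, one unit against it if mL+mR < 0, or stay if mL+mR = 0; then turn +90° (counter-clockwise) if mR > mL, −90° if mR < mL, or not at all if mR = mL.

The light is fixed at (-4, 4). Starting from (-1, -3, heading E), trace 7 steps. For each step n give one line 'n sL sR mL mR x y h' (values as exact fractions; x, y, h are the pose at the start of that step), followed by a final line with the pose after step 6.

n=0: pose=(-1,-3,E); sL=6/5, sR=30/53; mL=-168/265, mR=3/5; mL+mR=-9/265 → advance -1; mR−mL=327/265 → turn +1·90°
n=1: pose=(-2,-3,N); sL=12/5, sR=60/41; mL=-192/205, mR=6/5; mL+mR=54/205 → advance +1; mR−mL=438/205 → turn +1·90°
n=2: pose=(-2,-2,W); sL=15/16, sR=15/4; mL=45/16, mR=15/32; mL+mR=105/32 → advance +1; mR−mL=-75/32 → turn -1·90°
n=3: pose=(-3,-2,N); sL=60/17, sR=12/5; mL=-96/85, mR=30/17; mL+mR=54/85 → advance +1; mR−mL=246/85 → turn +1·90°
n=4: pose=(-3,-1,W); sL=6/5, sR=6; mL=24/5, mR=3/5; mL+mR=27/5 → advance +1; mR−mL=-21/5 → turn -1·90°
n=5: pose=(-4,-1,N); sL=60/13, sR=60/13; mL=0, mR=30/13; mL+mR=30/13 → advance +1; mR−mL=30/13 → turn +1·90°
n=6: pose=(-4,0,W); sL=3/2, sR=15/2; mL=6, mR=3/4; mL+mR=27/4 → advance +1; mR−mL=-21/4 → turn -1·90°

0 6/5 30/53 -168/265 3/5 -1 -3 E
1 12/5 60/41 -192/205 6/5 -2 -3 N
2 15/16 15/4 45/16 15/32 -2 -2 W
3 60/17 12/5 -96/85 30/17 -3 -2 N
4 6/5 6 24/5 3/5 -3 -1 W
5 60/13 60/13 0 30/13 -4 -1 N
6 3/2 15/2 6 3/4 -4 0 W
final -5 0 N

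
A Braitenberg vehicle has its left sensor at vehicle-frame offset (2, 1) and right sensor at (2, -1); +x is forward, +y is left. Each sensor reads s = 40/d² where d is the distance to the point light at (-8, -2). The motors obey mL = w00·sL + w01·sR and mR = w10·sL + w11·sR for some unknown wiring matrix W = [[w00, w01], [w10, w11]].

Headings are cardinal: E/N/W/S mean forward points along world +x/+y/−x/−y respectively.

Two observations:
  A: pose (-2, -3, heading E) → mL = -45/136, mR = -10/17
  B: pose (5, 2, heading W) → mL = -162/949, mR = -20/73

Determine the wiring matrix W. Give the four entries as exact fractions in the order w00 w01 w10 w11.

obs A: pose=(-2,-3,E) → sL=5/8, sR=10/17, mL=-45/136, mR=-10/17
obs B: pose=(5,2,W) → sL=4/13, sR=20/73, mL=-162/949, mR=-20/73
sensor matrix S = [[5/8, 10/17], [4/13, 20/73]]; det S = -315/32266
solve [mL_A; mL_B] = S·[w00; w01] and [mR_A; mR_B] = S·[w10; w11]:
  w00 = -1, w01 = 1/2, w10 = 0, w11 = -1

-1 1/2 0 -1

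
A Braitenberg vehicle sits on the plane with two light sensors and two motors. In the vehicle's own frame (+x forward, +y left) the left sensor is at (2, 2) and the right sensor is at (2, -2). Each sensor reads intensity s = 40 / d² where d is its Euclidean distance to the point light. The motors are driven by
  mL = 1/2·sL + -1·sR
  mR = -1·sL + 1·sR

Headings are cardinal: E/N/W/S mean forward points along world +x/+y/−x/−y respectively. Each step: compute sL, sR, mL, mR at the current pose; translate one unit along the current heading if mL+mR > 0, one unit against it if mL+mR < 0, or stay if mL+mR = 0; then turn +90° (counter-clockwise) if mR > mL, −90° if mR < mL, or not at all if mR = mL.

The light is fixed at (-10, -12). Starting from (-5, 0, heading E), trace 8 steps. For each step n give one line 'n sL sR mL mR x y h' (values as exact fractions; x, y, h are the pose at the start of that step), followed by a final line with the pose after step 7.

n=0: pose=(-5,0,E); sL=8/49, sR=40/149; mL=-1364/7301, mR=768/7301; mL+mR=-4/49 → advance -1; mR−mL=2132/7301 → turn +1·90°
n=1: pose=(-6,0,N); sL=1/5, sR=5/29; mL=-21/290, mR=-4/145; mL+mR=-1/10 → advance -1; mR−mL=13/290 → turn +1·90°
n=2: pose=(-6,-1,W); sL=8/17, sR=40/173; mL=12/2941, mR=-704/2941; mL+mR=-4/17 → advance -1; mR−mL=-716/2941 → turn -1·90°
n=3: pose=(-5,-1,N); sL=20/89, sR=20/109; mL=-690/9701, mR=-400/9701; mL+mR=-10/89 → advance -1; mR−mL=290/9701 → turn +1·90°
n=4: pose=(-5,-2,W); sL=40/73, sR=40/153; mL=140/11169, mR=-3200/11169; mL+mR=-20/73 → advance -1; mR−mL=-3340/11169 → turn -1·90°
n=5: pose=(-4,-2,N); sL=1/4, sR=5/26; mL=-7/104, mR=-3/52; mL+mR=-1/8 → advance -1; mR−mL=1/104 → turn +1·90°
n=6: pose=(-4,-3,W); sL=8/13, sR=40/137; mL=28/1781, mR=-576/1781; mL+mR=-4/13 → advance -1; mR−mL=-604/1781 → turn -1·90°
n=7: pose=(-3,-3,N); sL=20/73, sR=20/101; mL=-450/7373, mR=-560/7373; mL+mR=-10/73 → advance -1; mR−mL=-110/7373 → turn -1·90°

0 8/49 40/149 -1364/7301 768/7301 -5 0 E
1 1/5 5/29 -21/290 -4/145 -6 0 N
2 8/17 40/173 12/2941 -704/2941 -6 -1 W
3 20/89 20/109 -690/9701 -400/9701 -5 -1 N
4 40/73 40/153 140/11169 -3200/11169 -5 -2 W
5 1/4 5/26 -7/104 -3/52 -4 -2 N
6 8/13 40/137 28/1781 -576/1781 -4 -3 W
7 20/73 20/101 -450/7373 -560/7373 -3 -3 N
final -3 -4 E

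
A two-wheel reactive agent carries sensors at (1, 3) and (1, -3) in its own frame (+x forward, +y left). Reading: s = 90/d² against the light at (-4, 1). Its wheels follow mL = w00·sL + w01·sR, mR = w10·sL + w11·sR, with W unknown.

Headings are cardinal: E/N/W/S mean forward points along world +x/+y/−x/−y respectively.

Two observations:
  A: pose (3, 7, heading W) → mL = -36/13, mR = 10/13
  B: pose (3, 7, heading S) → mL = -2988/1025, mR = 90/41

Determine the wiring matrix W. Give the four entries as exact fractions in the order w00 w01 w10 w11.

-1 -1 0 1

obs A: pose=(3,7,W) → sL=2, sR=10/13, mL=-36/13, mR=10/13
obs B: pose=(3,7,S) → sL=18/25, sR=90/41, mL=-2988/1025, mR=90/41
sensor matrix S = [[2, 10/13], [18/25, 90/41]]; det S = 10224/2665
solve [mL_A; mL_B] = S·[w00; w01] and [mR_A; mR_B] = S·[w10; w11]:
  w00 = -1, w01 = -1, w10 = 0, w11 = 1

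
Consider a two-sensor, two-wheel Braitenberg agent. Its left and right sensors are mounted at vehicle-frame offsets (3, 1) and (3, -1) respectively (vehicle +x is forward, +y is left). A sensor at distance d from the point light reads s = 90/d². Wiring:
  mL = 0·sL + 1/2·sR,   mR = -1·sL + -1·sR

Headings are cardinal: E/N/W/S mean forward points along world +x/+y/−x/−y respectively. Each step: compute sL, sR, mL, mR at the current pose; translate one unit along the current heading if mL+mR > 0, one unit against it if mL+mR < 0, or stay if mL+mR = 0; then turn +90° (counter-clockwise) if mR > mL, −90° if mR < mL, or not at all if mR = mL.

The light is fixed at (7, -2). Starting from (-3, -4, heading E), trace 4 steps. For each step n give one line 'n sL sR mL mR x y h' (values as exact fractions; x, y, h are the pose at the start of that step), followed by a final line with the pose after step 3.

n=0: pose=(-3,-4,E); sL=9/5, sR=45/29; mL=45/58, mR=-486/145; mL+mR=-747/290 → advance -1; mR−mL=-1197/290 → turn -1·90°
n=1: pose=(-4,-4,S); sL=18/25, sR=90/169; mL=45/169, mR=-5292/4225; mL+mR=-4167/4225 → advance -1; mR−mL=-6417/4225 → turn -1·90°
n=2: pose=(-4,-3,W); sL=9/20, sR=45/98; mL=45/196, mR=-891/980; mL+mR=-333/490 → advance -1; mR−mL=-279/245 → turn -1·90°
n=3: pose=(-3,-3,N); sL=18/25, sR=18/17; mL=9/17, mR=-756/425; mL+mR=-531/425 → advance -1; mR−mL=-981/425 → turn -1·90°

0 9/5 45/29 45/58 -486/145 -3 -4 E
1 18/25 90/169 45/169 -5292/4225 -4 -4 S
2 9/20 45/98 45/196 -891/980 -4 -3 W
3 18/25 18/17 9/17 -756/425 -3 -3 N
final -3 -4 E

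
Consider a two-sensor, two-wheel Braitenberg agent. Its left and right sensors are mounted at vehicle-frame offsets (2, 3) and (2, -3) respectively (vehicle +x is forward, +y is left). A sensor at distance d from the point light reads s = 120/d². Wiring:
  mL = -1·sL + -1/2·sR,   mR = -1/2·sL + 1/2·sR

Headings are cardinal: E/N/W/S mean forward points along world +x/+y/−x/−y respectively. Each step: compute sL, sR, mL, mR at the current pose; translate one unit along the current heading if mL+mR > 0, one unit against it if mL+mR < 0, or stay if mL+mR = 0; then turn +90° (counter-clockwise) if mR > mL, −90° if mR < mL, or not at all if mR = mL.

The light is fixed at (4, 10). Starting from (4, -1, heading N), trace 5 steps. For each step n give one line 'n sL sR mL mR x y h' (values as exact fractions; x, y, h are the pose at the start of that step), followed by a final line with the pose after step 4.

n=0: pose=(4,-1,N); sL=4/3, sR=4/3; mL=-2, mR=0; mL+mR=-2 → advance -1; mR−mL=2 → turn +1·90°
n=1: pose=(4,-2,W); sL=120/229, sR=24/17; mL=-4788/3893, mR=1728/3893; mL+mR=-180/229 → advance -1; mR−mL=6516/3893 → turn +1·90°
n=2: pose=(5,-2,S); sL=30/53, sR=3/5; mL=-459/530, mR=9/530; mL+mR=-45/53 → advance -1; mR−mL=234/265 → turn +1·90°
n=3: pose=(5,-1,E); sL=120/73, sR=24/41; mL=-5796/2993, mR=-1584/2993; mL+mR=-180/73 → advance -1; mR−mL=4212/2993 → turn +1·90°
n=4: pose=(4,-1,N); sL=4/3, sR=4/3; mL=-2, mR=0; mL+mR=-2 → advance -1; mR−mL=2 → turn +1·90°

0 4/3 4/3 -2 0 4 -1 N
1 120/229 24/17 -4788/3893 1728/3893 4 -2 W
2 30/53 3/5 -459/530 9/530 5 -2 S
3 120/73 24/41 -5796/2993 -1584/2993 5 -1 E
4 4/3 4/3 -2 0 4 -1 N
final 4 -2 W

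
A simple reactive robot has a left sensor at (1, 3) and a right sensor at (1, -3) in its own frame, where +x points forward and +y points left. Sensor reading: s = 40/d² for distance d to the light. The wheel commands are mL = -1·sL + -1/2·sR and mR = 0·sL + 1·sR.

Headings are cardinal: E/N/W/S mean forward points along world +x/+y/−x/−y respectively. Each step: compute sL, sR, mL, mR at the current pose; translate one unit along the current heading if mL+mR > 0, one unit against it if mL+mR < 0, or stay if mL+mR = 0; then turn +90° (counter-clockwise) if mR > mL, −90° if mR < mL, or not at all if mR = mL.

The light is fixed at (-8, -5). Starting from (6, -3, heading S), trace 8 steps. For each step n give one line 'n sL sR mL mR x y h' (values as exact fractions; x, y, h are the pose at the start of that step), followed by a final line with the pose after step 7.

0 4/29 20/61 -534/1769 20/61 6 -3 S
1 40/241 40/229 -13980/55189 40/229 6 -4 E
2 5/13 2/13 -6/13 2/13 5 -4 N
3 40/153 40/153 -20/51 40/153 5 -5 W
4 4/29 20/61 -534/1769 20/61 6 -5 S
5 40/229 40/241 -14220/55189 40/241 6 -6 E
6 2/5 5/32 -153/320 5/32 5 -6 N
7 40/169 8/29 -1836/4901 8/29 5 -7 W
final 6 -7 S

n=0: pose=(6,-3,S); sL=4/29, sR=20/61; mL=-534/1769, mR=20/61; mL+mR=46/1769 → advance +1; mR−mL=1114/1769 → turn +1·90°
n=1: pose=(6,-4,E); sL=40/241, sR=40/229; mL=-13980/55189, mR=40/229; mL+mR=-4340/55189 → advance -1; mR−mL=23620/55189 → turn +1·90°
n=2: pose=(5,-4,N); sL=5/13, sR=2/13; mL=-6/13, mR=2/13; mL+mR=-4/13 → advance -1; mR−mL=8/13 → turn +1·90°
n=3: pose=(5,-5,W); sL=40/153, sR=40/153; mL=-20/51, mR=40/153; mL+mR=-20/153 → advance -1; mR−mL=100/153 → turn +1·90°
n=4: pose=(6,-5,S); sL=4/29, sR=20/61; mL=-534/1769, mR=20/61; mL+mR=46/1769 → advance +1; mR−mL=1114/1769 → turn +1·90°
n=5: pose=(6,-6,E); sL=40/229, sR=40/241; mL=-14220/55189, mR=40/241; mL+mR=-5060/55189 → advance -1; mR−mL=23380/55189 → turn +1·90°
n=6: pose=(5,-6,N); sL=2/5, sR=5/32; mL=-153/320, mR=5/32; mL+mR=-103/320 → advance -1; mR−mL=203/320 → turn +1·90°
n=7: pose=(5,-7,W); sL=40/169, sR=8/29; mL=-1836/4901, mR=8/29; mL+mR=-484/4901 → advance -1; mR−mL=3188/4901 → turn +1·90°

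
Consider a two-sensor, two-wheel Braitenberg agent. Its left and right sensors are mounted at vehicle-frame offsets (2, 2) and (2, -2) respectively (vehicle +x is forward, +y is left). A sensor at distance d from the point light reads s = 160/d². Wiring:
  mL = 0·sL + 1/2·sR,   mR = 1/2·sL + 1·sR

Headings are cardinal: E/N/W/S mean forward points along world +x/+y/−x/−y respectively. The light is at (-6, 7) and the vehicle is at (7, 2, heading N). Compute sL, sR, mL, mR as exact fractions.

16/13 80/117 40/117 152/117

left sensor world pos  = (5, 4); dL² = 130
right sensor world pos = (9, 4); dR² = 234
sL = 160/130 = 16/13
sR = 160/234 = 80/117
mL = 0·sL + 1/2·sR = 40/117
mR = 1/2·sL + 1·sR = 152/117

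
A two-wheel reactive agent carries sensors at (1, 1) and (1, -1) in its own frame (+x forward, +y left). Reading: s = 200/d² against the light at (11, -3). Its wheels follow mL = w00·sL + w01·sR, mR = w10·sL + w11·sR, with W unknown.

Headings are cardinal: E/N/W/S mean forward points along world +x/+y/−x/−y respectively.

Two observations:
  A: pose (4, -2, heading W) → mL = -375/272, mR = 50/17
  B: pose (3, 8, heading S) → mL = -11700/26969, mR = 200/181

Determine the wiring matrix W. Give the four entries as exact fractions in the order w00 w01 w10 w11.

1/2 -1 0 1

obs A: pose=(4,-2,W) → sL=25/8, sR=50/17, mL=-375/272, mR=50/17
obs B: pose=(3,8,S) → sL=200/149, sR=200/181, mL=-11700/26969, mR=200/181
sensor matrix S = [[25/8, 50/17], [200/149, 200/181]]; det S = -226875/458473
solve [mL_A; mL_B] = S·[w00; w01] and [mR_A; mR_B] = S·[w10; w11]:
  w00 = 1/2, w01 = -1, w10 = 0, w11 = 1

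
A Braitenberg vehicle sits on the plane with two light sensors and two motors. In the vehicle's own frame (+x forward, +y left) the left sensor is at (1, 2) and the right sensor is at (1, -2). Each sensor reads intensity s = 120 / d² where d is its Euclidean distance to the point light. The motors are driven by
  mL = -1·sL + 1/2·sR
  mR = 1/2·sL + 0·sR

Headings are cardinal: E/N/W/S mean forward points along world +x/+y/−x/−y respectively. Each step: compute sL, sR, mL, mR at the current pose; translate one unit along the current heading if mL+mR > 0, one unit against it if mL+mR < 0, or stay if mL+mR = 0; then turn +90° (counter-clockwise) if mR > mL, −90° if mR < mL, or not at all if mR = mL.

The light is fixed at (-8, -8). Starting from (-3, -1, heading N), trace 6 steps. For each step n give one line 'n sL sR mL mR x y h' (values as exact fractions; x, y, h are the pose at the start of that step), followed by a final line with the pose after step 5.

n=0: pose=(-3,-1,N); sL=120/73, sR=120/113; mL=-9180/8249, mR=60/73; mL+mR=-2400/8249 → advance -1; mR−mL=15960/8249 → turn +1·90°
n=1: pose=(-3,-2,W); sL=15/4, sR=3/2; mL=-3, mR=15/8; mL+mR=-9/8 → advance -1; mR−mL=39/8 → turn +1·90°
n=2: pose=(-2,-2,S); sL=120/89, sR=120/41; mL=420/3649, mR=60/89; mL+mR=2880/3649 → advance +1; mR−mL=2040/3649 → turn +1·90°
n=3: pose=(-2,-3,E); sL=60/49, sR=60/29; mL=-270/1421, mR=30/49; mL+mR=600/1421 → advance +1; mR−mL=1140/1421 → turn +1·90°
n=4: pose=(-1,-3,N); sL=120/61, sR=40/39; mL=-3460/2379, mR=60/61; mL+mR=-1120/2379 → advance -1; mR−mL=5800/2379 → turn +1·90°
n=5: pose=(-1,-4,W); sL=3, sR=5/3; mL=-13/6, mR=3/2; mL+mR=-2/3 → advance -1; mR−mL=11/3 → turn +1·90°

0 120/73 120/113 -9180/8249 60/73 -3 -1 N
1 15/4 3/2 -3 15/8 -3 -2 W
2 120/89 120/41 420/3649 60/89 -2 -2 S
3 60/49 60/29 -270/1421 30/49 -2 -3 E
4 120/61 40/39 -3460/2379 60/61 -1 -3 N
5 3 5/3 -13/6 3/2 -1 -4 W
final 0 -4 S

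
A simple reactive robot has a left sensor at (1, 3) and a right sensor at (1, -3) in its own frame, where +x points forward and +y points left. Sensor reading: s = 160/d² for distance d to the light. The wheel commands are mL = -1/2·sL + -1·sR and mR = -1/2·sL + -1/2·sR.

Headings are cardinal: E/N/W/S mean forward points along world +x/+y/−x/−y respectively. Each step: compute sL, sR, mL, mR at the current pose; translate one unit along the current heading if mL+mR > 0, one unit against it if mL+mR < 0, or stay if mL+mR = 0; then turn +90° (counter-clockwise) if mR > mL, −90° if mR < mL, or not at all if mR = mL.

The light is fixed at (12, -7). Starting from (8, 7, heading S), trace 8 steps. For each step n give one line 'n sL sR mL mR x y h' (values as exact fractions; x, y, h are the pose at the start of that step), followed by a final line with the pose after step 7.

n=0: pose=(8,7,S); sL=16/17, sR=80/109; mL=-2232/1853, mR=-1552/1853; mL+mR=-3784/1853 → advance -1; mR−mL=40/109 → turn +1·90°
n=1: pose=(8,8,E); sL=160/333, sR=160/153; mL=-7280/5661, mR=-480/629; mL+mR=-11600/5661 → advance -1; mR−mL=80/153 → turn +1·90°
n=2: pose=(7,8,N); sL=1/2, sR=8/13; mL=-45/52, mR=-29/52; mL+mR=-37/26 → advance -1; mR−mL=4/13 → turn +1·90°
n=3: pose=(7,7,W); sL=160/157, sR=32/65; mL=-10224/10205, mR=-7712/10205; mL+mR=-17936/10205 → advance -1; mR−mL=16/65 → turn +1·90°
n=4: pose=(8,7,S); sL=16/17, sR=80/109; mL=-2232/1853, mR=-1552/1853; mL+mR=-3784/1853 → advance -1; mR−mL=40/109 → turn +1·90°
n=5: pose=(8,8,E); sL=160/333, sR=160/153; mL=-7280/5661, mR=-480/629; mL+mR=-11600/5661 → advance -1; mR−mL=80/153 → turn +1·90°
n=6: pose=(7,8,N); sL=1/2, sR=8/13; mL=-45/52, mR=-29/52; mL+mR=-37/26 → advance -1; mR−mL=4/13 → turn +1·90°
n=7: pose=(7,7,W); sL=160/157, sR=32/65; mL=-10224/10205, mR=-7712/10205; mL+mR=-17936/10205 → advance -1; mR−mL=16/65 → turn +1·90°

0 16/17 80/109 -2232/1853 -1552/1853 8 7 S
1 160/333 160/153 -7280/5661 -480/629 8 8 E
2 1/2 8/13 -45/52 -29/52 7 8 N
3 160/157 32/65 -10224/10205 -7712/10205 7 7 W
4 16/17 80/109 -2232/1853 -1552/1853 8 7 S
5 160/333 160/153 -7280/5661 -480/629 8 8 E
6 1/2 8/13 -45/52 -29/52 7 8 N
7 160/157 32/65 -10224/10205 -7712/10205 7 7 W
final 8 7 S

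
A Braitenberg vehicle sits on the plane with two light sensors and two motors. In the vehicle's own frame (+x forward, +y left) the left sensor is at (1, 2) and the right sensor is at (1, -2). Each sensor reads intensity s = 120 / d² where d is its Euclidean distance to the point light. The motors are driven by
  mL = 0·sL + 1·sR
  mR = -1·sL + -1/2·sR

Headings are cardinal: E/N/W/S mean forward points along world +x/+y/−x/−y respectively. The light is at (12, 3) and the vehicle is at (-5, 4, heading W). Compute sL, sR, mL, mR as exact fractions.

24/65 40/111 40/111 -3964/7215

left sensor world pos  = (-6, 2); dL² = 325
right sensor world pos = (-6, 6); dR² = 333
sL = 120/325 = 24/65
sR = 120/333 = 40/111
mL = 0·sL + 1·sR = 40/111
mR = -1·sL + -1/2·sR = -3964/7215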